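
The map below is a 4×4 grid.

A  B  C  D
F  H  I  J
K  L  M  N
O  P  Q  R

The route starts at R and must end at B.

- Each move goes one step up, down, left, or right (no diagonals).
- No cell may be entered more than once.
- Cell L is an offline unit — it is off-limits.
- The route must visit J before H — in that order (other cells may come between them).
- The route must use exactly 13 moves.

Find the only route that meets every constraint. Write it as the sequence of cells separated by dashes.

R - N - J - D - C - I - M - Q - P - O - K - F - H - B

The waypoints must appear in the order J, H, with no cell reused.
Route from R: 3× up (reaching D), left to C, 3× down (reaching Q), 2× left (reaching O), 2× up (reaching F), right to H, up to B — 13 moves in all.
Check: order respected (J at step 2, H at step 12); 13 moves as required.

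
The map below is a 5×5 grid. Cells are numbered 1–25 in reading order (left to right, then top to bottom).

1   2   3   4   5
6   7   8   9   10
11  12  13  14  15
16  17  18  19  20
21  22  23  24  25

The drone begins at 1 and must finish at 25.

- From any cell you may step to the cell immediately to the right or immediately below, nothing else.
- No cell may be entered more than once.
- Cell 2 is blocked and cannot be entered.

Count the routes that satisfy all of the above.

35

A right/down-only route from 1 to 25 makes exactly 4 down-moves and 4 right-moves in some order.
With no other constraints that would be C(8,4) = 70 routes.
Subtract routes through each blocked cell (inclusion–exclusion for overlaps): − through 2: 35 → 35.
That gives 35 routes.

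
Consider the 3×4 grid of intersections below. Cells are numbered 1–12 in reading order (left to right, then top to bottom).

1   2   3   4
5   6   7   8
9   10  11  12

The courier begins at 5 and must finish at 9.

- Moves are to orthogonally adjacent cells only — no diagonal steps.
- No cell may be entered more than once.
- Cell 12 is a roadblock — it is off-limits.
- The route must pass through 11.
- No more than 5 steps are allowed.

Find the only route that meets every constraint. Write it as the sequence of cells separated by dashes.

The budget equals the shortest possible length, so every move has to be on a shortest route through the required cells.
Route from 5: right 2 to 7, down 1 to 11, left 2 to 9 — 5 moves in all.
Check: all required cells visited; 5 ≤ 5 moves.

5 - 6 - 7 - 11 - 10 - 9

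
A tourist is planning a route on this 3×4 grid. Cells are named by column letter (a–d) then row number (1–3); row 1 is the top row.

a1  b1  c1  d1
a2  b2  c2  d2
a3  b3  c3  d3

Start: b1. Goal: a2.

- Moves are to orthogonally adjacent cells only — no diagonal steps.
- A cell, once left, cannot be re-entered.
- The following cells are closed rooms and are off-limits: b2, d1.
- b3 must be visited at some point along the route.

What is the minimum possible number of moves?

Any route passes through b3 somewhere between b1 and a2. Summing Manhattan distances along the two legs (b1 → b3 → a2) gives a lower bound of 2 + 2 = 4 moves.
That bound ignores the blocked cells. Measuring each leg by the fewest moves that actually steer around them (b1→b3: 4; b3→a2: 2) raises the lower bound to 6.
A route of 6 moves exists: b1 → c1 → c2 → c3 → b3 → a3 → a2.
Since 6 matches that lower bound, it is optimal.

6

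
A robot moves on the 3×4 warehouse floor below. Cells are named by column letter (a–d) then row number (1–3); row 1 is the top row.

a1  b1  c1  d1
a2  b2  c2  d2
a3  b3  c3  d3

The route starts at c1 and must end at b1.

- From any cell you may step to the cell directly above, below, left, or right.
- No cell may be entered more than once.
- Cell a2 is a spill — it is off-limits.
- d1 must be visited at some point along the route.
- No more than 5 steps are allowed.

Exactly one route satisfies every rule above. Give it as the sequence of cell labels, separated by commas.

c1, d1, d2, c2, b2, b1

The budget equals the shortest possible length, so every move has to be on a shortest route through the required cells.
Route from c1: right 1 to d1, down 1 to d2, left 2 to b2, up 1 to b1 — 5 moves in all.
Check: all required cells visited; 5 ≤ 5 moves.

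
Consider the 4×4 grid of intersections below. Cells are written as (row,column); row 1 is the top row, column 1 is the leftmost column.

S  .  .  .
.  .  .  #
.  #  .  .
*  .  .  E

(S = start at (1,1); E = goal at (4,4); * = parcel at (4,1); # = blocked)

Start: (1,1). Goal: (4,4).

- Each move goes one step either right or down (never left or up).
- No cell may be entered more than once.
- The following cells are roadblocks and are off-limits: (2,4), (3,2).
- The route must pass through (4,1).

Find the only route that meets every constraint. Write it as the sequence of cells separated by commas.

(1,1), (2,1), (3,1), (4,1), (4,2), (4,3), (4,4)

Moves only go right or down, so the column and row indices never decrease.
Route from (1,1): down 3 to (4,1), right 3 to (4,4) — 6 moves in all.
Check: all required cells visited.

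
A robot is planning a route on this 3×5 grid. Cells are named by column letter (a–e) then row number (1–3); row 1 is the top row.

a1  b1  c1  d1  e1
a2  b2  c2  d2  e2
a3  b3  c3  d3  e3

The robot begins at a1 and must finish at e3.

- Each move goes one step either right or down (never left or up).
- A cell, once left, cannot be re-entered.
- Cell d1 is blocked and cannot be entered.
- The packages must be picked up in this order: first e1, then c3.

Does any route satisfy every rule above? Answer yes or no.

no

c3 lies to the left of e1, so going from e1 to c3 would need a leftward move — but moves only go right/down, so e1 cannot be visited before c3.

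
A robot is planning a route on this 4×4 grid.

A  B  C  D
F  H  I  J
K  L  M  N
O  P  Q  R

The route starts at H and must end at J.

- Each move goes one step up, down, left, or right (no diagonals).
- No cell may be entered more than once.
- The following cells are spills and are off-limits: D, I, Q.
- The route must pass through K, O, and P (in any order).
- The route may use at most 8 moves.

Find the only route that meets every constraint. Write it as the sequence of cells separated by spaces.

The 8-move cap with required stops at K, O, P leaves no slack for detours.
Route from H: left 1 to F, down 2 to O, right 1 to P, up 1 to L, right 2 to N, up 1 to J — 8 moves in all.
Check: all required cells visited; 8 ≤ 8 moves.

H F K O P L M N J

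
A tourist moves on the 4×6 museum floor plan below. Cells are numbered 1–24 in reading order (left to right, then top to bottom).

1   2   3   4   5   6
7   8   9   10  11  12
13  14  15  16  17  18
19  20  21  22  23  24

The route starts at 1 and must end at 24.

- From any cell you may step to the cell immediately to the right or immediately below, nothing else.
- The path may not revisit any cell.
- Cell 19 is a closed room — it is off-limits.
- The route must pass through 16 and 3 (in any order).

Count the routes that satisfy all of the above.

9

A right/down-only route from 1 to 24 makes exactly 3 down-moves and 5 right-moves in some order.
With no other constraints that would be C(8,3) = 56 routes.
A monotone route can only reach the required cells in the order 3, 16, so split there and multiply the segment counts (each segment already excludes blocked cells): 1→3: 1; 3→16: 3; 16→24: 3; product = 9.
That gives 9 routes.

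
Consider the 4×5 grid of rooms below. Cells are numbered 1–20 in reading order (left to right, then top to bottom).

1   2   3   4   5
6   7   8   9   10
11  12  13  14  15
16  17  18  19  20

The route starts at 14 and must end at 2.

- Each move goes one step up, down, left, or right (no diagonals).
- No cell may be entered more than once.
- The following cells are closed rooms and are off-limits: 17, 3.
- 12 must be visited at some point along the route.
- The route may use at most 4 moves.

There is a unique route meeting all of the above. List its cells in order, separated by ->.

The budget equals the shortest possible length, so every move has to be on a shortest route through the required cells.
Route from 14: left 2 to 12, up 2 to 2 — 4 moves in all.
Check: all required cells visited; 4 ≤ 4 moves.

14 -> 13 -> 12 -> 7 -> 2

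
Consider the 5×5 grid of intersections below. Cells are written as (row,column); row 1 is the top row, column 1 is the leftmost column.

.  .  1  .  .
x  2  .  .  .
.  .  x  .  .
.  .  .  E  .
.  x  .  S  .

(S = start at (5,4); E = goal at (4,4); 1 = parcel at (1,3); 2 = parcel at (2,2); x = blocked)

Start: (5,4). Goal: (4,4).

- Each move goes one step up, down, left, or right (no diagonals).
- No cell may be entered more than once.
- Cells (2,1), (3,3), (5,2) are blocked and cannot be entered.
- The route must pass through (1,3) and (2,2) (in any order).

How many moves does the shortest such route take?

11

Any route passes through (1,3) and (2,2) in some order between (5,4) and (4,4). Summing Manhattan distances along each leg and taking the cheapest ordering ((5,4) → (1,3) → (2,2) → (4,4)) gives a lower bound of 5 + 2 + 4 = 11 moves.
A route of 11 moves achieves this: (5,4) → (5,3) → (4,3) → (4,2) → (3,2) → (2,2) → (1,2) → (1,3) → (2,3) → (2,4) → (3,4) → (4,4).
Since 11 matches the lower bound, it is optimal.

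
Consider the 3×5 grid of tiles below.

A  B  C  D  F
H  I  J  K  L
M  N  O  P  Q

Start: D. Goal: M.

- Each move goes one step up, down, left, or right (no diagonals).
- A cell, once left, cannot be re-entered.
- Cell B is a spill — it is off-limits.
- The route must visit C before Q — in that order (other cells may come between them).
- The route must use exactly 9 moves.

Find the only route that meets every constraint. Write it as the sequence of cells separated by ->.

The waypoints must appear in the order C, Q, with no cell reused.
Route from D: left to C, down to J, 2× right (reaching L), down to Q, 4× left (reaching M) — 9 moves in all.
Check: order respected (C at step 1, Q at step 5); 9 moves as required.

D -> C -> J -> K -> L -> Q -> P -> O -> N -> M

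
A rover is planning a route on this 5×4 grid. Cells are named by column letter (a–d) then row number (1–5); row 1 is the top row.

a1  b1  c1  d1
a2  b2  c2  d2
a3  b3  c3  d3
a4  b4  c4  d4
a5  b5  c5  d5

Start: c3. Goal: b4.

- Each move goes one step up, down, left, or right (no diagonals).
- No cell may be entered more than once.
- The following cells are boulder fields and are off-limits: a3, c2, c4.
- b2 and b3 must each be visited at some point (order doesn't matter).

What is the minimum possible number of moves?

Any route passes through b2 and b3 in some order between c3 and b4. Summing Manhattan distances along each leg and taking the cheapest ordering (c3 → b3 → b2 → b4) gives a lower bound of 1 + 1 + 2 = 4 moves.
The shortest route satisfying every rule uses 8 moves: c3 → d3 → d2 → d1 → c1 → b1 → b2 → b3 → b4.
The no-revisit rule (legs can't share cells) pushes the minimum above the 4-move bound; an exhaustive check rules out every length from 4 to 7 (on a 4-connected grid the length of any start-to-goal walk has the same parity as the Manhattan bound, so only lengths 4, 6, 8, … need checking), leaving 8 as the minimum.

8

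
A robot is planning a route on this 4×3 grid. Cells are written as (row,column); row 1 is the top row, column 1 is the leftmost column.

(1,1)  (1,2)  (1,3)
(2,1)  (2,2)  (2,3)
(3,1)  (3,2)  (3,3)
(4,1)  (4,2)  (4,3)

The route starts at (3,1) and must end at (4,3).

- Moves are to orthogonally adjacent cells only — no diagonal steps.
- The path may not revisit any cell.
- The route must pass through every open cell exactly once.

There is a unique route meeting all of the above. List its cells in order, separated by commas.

Need to visit all 12 open cells exactly once, starting at (3,1) and ending at (4,3).
Cell (1,1) has only two open neighbours ((2,1) and (1,2)), so the path must pass straight through it: one of those is the cell it's entered from and the other is where it exits.
Route from (3,1): down 1 to (4,1), right 1 to (4,2), up 2 to (2,2), left 1 to (2,1), up 1 to (1,1), right 2 to (1,3), down 3 to (4,3) — 11 moves in all.
Check: all 12 open cells covered.

(3,1), (4,1), (4,2), (3,2), (2,2), (2,1), (1,1), (1,2), (1,3), (2,3), (3,3), (4,3)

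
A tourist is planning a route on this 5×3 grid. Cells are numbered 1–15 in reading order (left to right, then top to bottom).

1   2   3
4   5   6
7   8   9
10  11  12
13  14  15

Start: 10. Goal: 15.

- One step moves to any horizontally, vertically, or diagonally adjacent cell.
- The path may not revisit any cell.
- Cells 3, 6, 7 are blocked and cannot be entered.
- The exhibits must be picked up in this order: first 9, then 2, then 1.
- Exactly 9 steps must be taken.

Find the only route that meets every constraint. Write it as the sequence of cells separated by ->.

The waypoints must appear in the order 9, 2, 1, with no cell reused.
Route from 10: right 1 to 11, up-right 1 to 9, up-left 1 to 5, up 1 to 2, left 1 to 1, down 1 to 4, down-right 2 to 12, down 1 to 15 — 9 moves in all.
Check: order respected (9 at step 2, 2 at step 4, 1 at step 5); 9 moves as required.

10 -> 11 -> 9 -> 5 -> 2 -> 1 -> 4 -> 8 -> 12 -> 15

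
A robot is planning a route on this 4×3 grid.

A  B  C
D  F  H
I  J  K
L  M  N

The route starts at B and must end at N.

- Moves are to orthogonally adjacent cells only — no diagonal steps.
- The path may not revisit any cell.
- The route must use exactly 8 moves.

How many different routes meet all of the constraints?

Need simple routes of exactly 8 moves from B to N (Manhattan distance 4, so 2 moves are spent on a detour and 2 undoing it).
Branch systematically from the start, pruning whenever the remaining move budget drops below the Manhattan distance to N or differs from it in parity. Grouping the completions by first move — via F: 2; via A: 4; via C: 5 — and summing: 2 + 4 + 5 = 11.
That gives 11 routes.

11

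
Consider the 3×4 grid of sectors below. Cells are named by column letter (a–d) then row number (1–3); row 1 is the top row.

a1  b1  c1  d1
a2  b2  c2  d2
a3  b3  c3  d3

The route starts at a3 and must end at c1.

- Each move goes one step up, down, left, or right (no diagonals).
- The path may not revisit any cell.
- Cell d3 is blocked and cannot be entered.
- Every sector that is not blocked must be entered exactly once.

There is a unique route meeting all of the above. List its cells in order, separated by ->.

Need to visit all 11 open cells exactly once, starting at a3 and ending at c1.
Route from a3: up 2 to a1, right 1 to b1, down 2 to b3, right 1 to c3, up 1 to c2, right 1 to d2, up 1 to d1, left 1 to c1 — 10 moves in all.
Check: all 11 open cells covered.

a3 -> a2 -> a1 -> b1 -> b2 -> b3 -> c3 -> c2 -> d2 -> d1 -> c1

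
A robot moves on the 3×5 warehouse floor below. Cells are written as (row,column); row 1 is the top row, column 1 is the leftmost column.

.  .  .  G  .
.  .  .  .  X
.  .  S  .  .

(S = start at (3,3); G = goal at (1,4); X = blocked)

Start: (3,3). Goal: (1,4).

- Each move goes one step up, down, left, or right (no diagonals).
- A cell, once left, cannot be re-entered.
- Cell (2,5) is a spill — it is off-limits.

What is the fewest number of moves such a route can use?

3

The Manhattan distance from (3,3) to (1,4) is |3−1| + |3−4| = 3, so at least 3 moves are needed.
A route of 3 moves achieves this: (3,3) → (2,3) → (1,3) → (1,4).
Since 3 matches the lower bound, it is optimal.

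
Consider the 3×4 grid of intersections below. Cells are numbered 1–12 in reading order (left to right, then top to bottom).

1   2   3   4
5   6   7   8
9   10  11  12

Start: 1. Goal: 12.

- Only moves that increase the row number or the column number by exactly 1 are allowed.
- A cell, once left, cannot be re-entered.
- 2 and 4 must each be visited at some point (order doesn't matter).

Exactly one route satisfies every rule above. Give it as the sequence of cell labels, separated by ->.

Moves only go right or down, so the column and row indices never decrease.
Route from 1: 3× right (reaching 4), 2× down (reaching 12) — 5 moves in all.
Check: all required cells visited.

1 -> 2 -> 3 -> 4 -> 8 -> 12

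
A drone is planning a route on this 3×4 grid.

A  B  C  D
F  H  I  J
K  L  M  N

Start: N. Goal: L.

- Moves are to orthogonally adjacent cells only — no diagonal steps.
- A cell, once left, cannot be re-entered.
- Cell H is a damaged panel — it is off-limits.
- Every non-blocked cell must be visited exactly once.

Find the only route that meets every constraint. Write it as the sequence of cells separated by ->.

Need to visit all 11 open cells exactly once, starting at N and ending at L.
Cell B has only two open neighbours (A and C), so the path must pass straight through it: one of those is the cell it's entered from and the other is where it exits.
Route from N: left to M, up to I, right to J, up to D, 3× left (reaching A), 2× down (reaching K), right to L — 10 moves in all.
Check: all 11 open cells covered.

N -> M -> I -> J -> D -> C -> B -> A -> F -> K -> L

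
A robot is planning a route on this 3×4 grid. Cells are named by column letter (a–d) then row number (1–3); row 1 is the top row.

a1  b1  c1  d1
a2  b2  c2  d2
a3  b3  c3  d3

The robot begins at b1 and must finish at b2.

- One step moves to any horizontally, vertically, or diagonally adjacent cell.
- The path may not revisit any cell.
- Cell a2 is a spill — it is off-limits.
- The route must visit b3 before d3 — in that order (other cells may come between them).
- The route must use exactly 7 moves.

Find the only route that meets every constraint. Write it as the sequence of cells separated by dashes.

b1 - c2 - b3 - c3 - d3 - d2 - c1 - b2

The waypoints must appear in the order b3, d3, with no cell reused.
Route from b1: down-right to c2, down-left to b3, 2× right (reaching d3), up to d2, up-left to c1, down-left to b2 — 7 moves in all.
Check: order respected (b3 at step 2, d3 at step 4); 7 moves as required.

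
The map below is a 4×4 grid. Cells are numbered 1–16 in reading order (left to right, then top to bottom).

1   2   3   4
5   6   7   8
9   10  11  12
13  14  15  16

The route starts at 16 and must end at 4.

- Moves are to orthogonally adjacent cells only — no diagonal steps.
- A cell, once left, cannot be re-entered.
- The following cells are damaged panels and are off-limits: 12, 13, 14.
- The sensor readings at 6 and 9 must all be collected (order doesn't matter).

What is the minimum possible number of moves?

Any route passes through 6 and 9 in some order between 16 and 4. Summing Manhattan distances along each leg and taking the cheapest ordering (16 → 9 → 6 → 4) gives a lower bound of 4 + 2 + 3 = 9 moves.
A route of 9 moves achieves this: 16 → 15 → 11 → 10 → 9 → 5 → 6 → 2 → 3 → 4.
Since 9 matches the lower bound, it is optimal.

9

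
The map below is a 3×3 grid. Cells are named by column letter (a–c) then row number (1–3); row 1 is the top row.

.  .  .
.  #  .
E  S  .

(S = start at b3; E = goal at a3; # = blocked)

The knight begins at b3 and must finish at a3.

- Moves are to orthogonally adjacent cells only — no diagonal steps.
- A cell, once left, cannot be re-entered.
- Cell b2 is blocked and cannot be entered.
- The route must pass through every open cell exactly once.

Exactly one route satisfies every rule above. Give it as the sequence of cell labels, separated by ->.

Need to visit all 8 open cells exactly once, starting at b3 and ending at a3.
Cell b1 has only two open neighbours (a1 and c1), so the path must pass straight through it: one of those is the cell it's entered from and the other is where it exits.
Route from b3: right to c3, 2× up (reaching c1), 2× left (reaching a1), 2× down (reaching a3) — 7 moves in all.
Check: all 8 open cells covered.

b3 -> c3 -> c2 -> c1 -> b1 -> a1 -> a2 -> a3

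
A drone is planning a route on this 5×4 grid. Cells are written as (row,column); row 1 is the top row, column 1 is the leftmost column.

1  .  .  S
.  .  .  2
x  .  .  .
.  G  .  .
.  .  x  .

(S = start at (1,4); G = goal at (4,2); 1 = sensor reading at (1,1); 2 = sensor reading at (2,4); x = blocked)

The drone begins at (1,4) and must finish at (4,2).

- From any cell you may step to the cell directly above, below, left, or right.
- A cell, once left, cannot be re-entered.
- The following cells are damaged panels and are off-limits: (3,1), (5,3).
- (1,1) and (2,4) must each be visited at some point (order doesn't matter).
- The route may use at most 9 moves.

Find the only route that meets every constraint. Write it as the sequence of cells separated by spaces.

Any route must reach (1,1) and (2,4) and still end at (4,2) within 9 moves, so the order of the required stops is forced.
Route from (1,4): down 1 to (2,4), left 1 to (2,3), up 1 to (1,3), left 2 to (1,1), down 1 to (2,1), right 1 to (2,2), down 2 to (4,2) — 9 moves in all.
Check: all required cells visited; 9 ≤ 9 moves.

(1,4) (2,4) (2,3) (1,3) (1,2) (1,1) (2,1) (2,2) (3,2) (4,2)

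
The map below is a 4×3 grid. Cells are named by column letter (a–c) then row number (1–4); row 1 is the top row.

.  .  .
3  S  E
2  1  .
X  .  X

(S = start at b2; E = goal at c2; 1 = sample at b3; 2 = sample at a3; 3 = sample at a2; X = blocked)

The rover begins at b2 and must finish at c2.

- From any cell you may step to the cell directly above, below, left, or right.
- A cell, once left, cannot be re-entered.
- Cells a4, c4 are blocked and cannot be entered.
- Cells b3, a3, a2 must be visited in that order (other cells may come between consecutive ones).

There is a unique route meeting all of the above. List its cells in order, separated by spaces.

The waypoints must appear in the order b3, a3, a2, with no cell reused.
Route from b2: down 1 to b3, left 1 to a3, up 2 to a1, right 2 to c1, down 1 to c2 — 7 moves in all.
Check: order respected (1 at step 1, 2 at step 2, 3 at step 3).

b2 b3 a3 a2 a1 b1 c1 c2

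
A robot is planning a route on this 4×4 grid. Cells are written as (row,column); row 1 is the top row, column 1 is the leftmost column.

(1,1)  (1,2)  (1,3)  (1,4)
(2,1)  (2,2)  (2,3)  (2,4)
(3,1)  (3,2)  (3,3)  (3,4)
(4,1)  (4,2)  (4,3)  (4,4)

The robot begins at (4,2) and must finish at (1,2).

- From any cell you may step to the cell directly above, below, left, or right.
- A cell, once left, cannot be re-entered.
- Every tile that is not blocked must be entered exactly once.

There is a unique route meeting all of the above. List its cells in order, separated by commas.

(4,2), (4,1), (3,1), (3,2), (3,3), (4,3), (4,4), (3,4), (2,4), (1,4), (1,3), (2,3), (2,2), (2,1), (1,1), (1,2)

Need to visit all 16 open cells exactly once, starting at (4,2) and ending at (1,2).
Cell (4,4) has only two open neighbours ((3,4) and (4,3)), so the path must pass straight through it: one of those is the cell it's entered from and the other is where it exits.
Route from (4,2): left to (4,1), up to (3,1), 2× right (reaching (3,3)), down to (4,3), right to (4,4), 3× up (reaching (1,4)), left to (1,3), down to (2,3), 2× left (reaching (2,1)), up to (1,1), right to (1,2) — 15 moves in all.
Check: all 16 open cells covered.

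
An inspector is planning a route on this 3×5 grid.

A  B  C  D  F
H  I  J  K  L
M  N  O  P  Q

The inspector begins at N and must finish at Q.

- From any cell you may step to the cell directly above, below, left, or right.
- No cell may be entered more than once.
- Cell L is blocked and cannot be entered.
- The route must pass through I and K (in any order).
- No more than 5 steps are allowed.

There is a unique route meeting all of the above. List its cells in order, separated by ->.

N -> I -> J -> K -> P -> Q

Any route must reach I and K and still end at Q within 5 moves, so the order of the required stops is forced.
Route from N: up to I, 2× right (reaching K), down to P, right to Q — 5 moves in all.
Check: all required cells visited; 5 ≤ 5 moves.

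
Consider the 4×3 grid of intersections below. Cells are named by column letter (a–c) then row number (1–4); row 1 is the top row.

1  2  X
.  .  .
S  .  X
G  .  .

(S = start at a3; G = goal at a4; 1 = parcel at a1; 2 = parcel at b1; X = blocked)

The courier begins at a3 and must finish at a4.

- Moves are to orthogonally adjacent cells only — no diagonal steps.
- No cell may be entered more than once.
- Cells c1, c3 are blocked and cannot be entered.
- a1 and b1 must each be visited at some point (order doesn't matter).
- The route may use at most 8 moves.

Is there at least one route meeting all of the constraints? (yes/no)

One route that works: a3 → a2 → a1 → b1 → b2 → b3 → b4 → a4.

yes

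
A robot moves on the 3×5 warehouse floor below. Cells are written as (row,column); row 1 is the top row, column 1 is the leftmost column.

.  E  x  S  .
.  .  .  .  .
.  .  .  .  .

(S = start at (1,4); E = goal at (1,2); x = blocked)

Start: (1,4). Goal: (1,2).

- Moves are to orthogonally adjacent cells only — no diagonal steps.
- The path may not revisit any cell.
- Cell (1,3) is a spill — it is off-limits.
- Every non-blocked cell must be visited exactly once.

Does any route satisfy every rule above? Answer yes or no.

Colour the cells like a checkerboard: each orthogonal step flips colour, so a Hamiltonian route alternates colours. Here there are 7 cells of one colour and 7 of the other, with start on the same colour as the goal — the counts and endpoints can't be arranged into an alternating sequence of length 14, so no Hamiltonian route exists.

no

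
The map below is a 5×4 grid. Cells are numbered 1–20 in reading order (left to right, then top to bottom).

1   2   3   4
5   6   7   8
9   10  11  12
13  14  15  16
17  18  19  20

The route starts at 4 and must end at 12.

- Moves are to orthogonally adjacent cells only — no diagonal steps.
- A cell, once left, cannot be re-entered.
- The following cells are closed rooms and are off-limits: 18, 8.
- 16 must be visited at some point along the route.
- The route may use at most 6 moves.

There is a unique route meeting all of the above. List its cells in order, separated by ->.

The 6-move cap with required stops at 16 leaves no slack for detours.
Route from 4: left 1 to 3, down 3 to 15, right 1 to 16, up 1 to 12 — 6 moves in all.
Check: all required cells visited; 6 ≤ 6 moves.

4 -> 3 -> 7 -> 11 -> 15 -> 16 -> 12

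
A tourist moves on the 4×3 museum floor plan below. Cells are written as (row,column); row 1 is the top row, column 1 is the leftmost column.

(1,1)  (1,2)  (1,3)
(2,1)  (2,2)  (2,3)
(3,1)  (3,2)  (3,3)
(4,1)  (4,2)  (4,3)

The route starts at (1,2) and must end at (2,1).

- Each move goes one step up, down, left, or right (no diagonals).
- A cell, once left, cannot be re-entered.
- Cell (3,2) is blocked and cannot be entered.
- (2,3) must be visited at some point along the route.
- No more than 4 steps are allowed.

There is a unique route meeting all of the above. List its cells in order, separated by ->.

(1,2) -> (1,3) -> (2,3) -> (2,2) -> (2,1)

The budget equals the shortest possible length, so every move has to be on a shortest route through the required cells.
Route from (1,2): right to (1,3), down to (2,3), 2× left (reaching (2,1)) — 4 moves in all.
Check: all required cells visited; 4 ≤ 4 moves.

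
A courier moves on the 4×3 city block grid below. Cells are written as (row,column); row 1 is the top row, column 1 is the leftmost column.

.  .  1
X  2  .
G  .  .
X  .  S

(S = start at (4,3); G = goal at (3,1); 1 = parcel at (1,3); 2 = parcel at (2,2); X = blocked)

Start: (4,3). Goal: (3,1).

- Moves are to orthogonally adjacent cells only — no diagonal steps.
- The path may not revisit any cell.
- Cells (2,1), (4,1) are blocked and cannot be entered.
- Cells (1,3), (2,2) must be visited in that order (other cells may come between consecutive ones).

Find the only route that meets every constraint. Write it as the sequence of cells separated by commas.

The waypoints must appear in the order (1,3), (2,2), with no cell reused.
Route from (4,3): up 3 to (1,3), left 1 to (1,2), down 2 to (3,2), left 1 to (3,1) — 7 moves in all.
Check: order respected (1 at step 3, 2 at step 5).

(4,3), (3,3), (2,3), (1,3), (1,2), (2,2), (3,2), (3,1)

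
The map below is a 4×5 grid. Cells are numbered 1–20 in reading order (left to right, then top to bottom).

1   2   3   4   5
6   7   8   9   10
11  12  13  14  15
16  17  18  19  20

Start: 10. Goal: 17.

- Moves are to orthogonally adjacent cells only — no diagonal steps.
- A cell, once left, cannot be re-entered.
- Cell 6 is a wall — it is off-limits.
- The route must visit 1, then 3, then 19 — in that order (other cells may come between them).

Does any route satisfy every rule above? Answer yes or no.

1 must be visited but has only one open neighbour (2), and it is neither the start nor the goal — the route would have to enter and leave through 2, re-entering it.

no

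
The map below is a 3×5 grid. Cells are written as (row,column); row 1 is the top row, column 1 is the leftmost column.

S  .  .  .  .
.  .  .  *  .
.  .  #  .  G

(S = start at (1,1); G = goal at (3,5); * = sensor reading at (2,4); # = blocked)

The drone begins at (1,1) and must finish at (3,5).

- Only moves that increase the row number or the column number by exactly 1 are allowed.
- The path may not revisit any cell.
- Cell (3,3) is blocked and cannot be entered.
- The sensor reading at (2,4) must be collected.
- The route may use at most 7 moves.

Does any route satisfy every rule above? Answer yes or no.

yes

One route that works: (1,1) → (2,1) → (2,2) → (2,3) → (2,4) → (3,4) → (3,5).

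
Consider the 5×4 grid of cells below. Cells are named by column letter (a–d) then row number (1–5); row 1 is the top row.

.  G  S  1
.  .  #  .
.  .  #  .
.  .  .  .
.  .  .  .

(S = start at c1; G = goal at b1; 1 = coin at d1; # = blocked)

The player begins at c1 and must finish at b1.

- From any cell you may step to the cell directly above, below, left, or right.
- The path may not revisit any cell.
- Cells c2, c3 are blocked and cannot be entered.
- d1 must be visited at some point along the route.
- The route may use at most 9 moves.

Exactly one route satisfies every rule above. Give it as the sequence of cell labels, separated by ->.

The budget equals the shortest possible length, so every move has to be on a shortest route through the required cells.
Route from c1: right 1 to d1, down 3 to d4, left 2 to b4, up 3 to b1 — 9 moves in all.
Check: all required cells visited; 9 ≤ 9 moves.

c1 -> d1 -> d2 -> d3 -> d4 -> c4 -> b4 -> b3 -> b2 -> b1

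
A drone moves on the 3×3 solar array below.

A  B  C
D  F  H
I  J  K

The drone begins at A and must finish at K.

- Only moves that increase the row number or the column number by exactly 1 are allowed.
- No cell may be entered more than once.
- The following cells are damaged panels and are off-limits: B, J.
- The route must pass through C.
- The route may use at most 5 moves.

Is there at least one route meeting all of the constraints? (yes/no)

Every right/down route from A to C runs into a blocked cell, so that leg cannot be completed.

no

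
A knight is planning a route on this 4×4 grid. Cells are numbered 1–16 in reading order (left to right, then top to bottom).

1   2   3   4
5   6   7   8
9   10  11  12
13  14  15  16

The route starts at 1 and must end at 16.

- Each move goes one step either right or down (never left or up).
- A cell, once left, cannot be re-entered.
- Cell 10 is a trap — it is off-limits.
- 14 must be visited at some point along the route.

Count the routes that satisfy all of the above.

A right/down-only route from 1 to 16 makes exactly 3 down-moves and 3 right-moves in some order.
With no other constraints that would be C(6,3) = 20 routes.
Split at 14 and multiply the segment counts (each segment already excludes blocked cells): 1→14: 1; 14→16: 1; product = 1.
That gives 1 route.

1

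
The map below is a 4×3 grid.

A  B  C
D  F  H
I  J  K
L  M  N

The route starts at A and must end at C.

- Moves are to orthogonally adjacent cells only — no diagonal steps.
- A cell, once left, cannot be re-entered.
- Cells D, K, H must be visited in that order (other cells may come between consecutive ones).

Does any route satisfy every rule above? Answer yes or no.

One route that works: A → D → I → J → K → H → C.

yes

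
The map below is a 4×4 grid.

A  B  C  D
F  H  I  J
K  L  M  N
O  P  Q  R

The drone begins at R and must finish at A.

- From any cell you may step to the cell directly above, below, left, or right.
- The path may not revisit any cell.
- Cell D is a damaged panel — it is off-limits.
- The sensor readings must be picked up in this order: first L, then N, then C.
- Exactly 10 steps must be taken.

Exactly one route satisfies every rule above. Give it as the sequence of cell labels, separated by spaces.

R Q P L M N J I C B A

The waypoints must appear in the order L, N, C, with no cell reused.
Route from R: 2× left (reaching P), up to L, 2× right (reaching N), up to J, left to I, up to C, 2× left (reaching A) — 10 moves in all.
Check: order respected (L at step 3, N at step 5, C at step 8); 10 moves as required.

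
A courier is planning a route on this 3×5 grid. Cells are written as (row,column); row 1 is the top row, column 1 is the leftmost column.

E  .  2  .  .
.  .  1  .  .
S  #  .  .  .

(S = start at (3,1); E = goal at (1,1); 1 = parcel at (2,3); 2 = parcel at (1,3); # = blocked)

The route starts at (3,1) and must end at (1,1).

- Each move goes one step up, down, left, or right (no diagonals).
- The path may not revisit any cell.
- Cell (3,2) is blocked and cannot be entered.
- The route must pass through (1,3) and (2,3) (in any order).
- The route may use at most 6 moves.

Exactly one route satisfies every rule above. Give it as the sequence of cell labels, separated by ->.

(3,1) -> (2,1) -> (2,2) -> (2,3) -> (1,3) -> (1,2) -> (1,1)

The 6-move cap with required stops at (1,3), (2,3) leaves no slack for detours.
Route from (3,1): up 1 to (2,1), right 2 to (2,3), up 1 to (1,3), left 2 to (1,1) — 6 moves in all.
Check: all required cells visited; 6 ≤ 6 moves.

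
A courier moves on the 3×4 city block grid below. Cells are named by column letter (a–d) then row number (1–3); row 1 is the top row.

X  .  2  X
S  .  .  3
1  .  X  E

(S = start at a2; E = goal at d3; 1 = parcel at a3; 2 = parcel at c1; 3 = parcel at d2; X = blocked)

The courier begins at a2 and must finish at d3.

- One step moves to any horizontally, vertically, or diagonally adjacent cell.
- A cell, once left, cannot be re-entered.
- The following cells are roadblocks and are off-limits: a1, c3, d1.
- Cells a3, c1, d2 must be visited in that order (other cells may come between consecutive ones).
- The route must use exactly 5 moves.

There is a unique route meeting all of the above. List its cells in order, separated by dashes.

The waypoints must appear in the order a3, c1, d2, with no cell reused.
Route from a2: down to a3, 2× up-right (reaching c1), down-right to d2, down to d3 — 5 moves in all.
Check: order respected (1 at step 1, 2 at step 3, 3 at step 4); 5 moves as required.

a2 - a3 - b2 - c1 - d2 - d3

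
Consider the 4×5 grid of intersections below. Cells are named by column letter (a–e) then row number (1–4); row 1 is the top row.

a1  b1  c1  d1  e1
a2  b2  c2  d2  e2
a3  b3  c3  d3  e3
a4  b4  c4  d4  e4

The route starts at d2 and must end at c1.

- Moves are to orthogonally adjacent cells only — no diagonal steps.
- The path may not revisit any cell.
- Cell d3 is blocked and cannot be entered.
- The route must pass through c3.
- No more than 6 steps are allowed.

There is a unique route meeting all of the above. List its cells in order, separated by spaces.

d2 c2 c3 b3 b2 b1 c1

The budget equals the shortest possible length, so every move has to be on a shortest route through the required cells.
Route from d2: left 1 to c2, down 1 to c3, left 1 to b3, up 2 to b1, right 1 to c1 — 6 moves in all.
Check: all required cells visited; 6 ≤ 6 moves.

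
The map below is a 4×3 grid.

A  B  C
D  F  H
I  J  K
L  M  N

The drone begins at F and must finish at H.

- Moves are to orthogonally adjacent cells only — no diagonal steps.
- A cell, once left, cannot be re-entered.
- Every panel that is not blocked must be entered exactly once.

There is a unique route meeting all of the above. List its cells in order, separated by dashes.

Need to visit all 12 open cells exactly once, starting at F and ending at H.
Cell N has only two open neighbours (K and M), so the path must pass straight through it: one of those is the cell it's entered from and the other is where it exits.
Route from F: down to J, right to K, down to N, 2× left (reaching L), 3× up (reaching A), 2× right (reaching C), down to H — 11 moves in all.
Check: all 12 open cells covered.

F - J - K - N - M - L - I - D - A - B - C - H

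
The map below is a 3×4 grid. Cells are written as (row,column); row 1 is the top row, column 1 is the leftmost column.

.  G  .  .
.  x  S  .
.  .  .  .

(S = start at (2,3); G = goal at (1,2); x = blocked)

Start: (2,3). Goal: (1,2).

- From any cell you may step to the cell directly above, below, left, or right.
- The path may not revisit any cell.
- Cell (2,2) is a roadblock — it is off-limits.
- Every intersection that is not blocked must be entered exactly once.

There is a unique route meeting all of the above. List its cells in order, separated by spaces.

Need to visit all 11 open cells exactly once, starting at (2,3) and ending at (1,2).
Cell (3,1) has only two open neighbours ((2,1) and (3,2)), so the path must pass straight through it: one of those is the cell it's entered from and the other is where it exits.
Route from (2,3): up 1 to (1,3), right 1 to (1,4), down 2 to (3,4), left 3 to (3,1), up 2 to (1,1), right 1 to (1,2) — 10 moves in all.
Check: all 11 open cells covered.

(2,3) (1,3) (1,4) (2,4) (3,4) (3,3) (3,2) (3,1) (2,1) (1,1) (1,2)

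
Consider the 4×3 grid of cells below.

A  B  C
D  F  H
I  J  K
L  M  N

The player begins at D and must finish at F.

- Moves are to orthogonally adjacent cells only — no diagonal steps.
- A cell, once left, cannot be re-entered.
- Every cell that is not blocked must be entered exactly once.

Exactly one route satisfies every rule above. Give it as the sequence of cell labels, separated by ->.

Need to visit all 12 open cells exactly once, starting at D and ending at F.
Route from D: up 1 to A, right 2 to C, down 3 to N, left 2 to L, up 1 to I, right 1 to J, up 1 to F — 11 moves in all.
Check: all 12 open cells covered.

D -> A -> B -> C -> H -> K -> N -> M -> L -> I -> J -> F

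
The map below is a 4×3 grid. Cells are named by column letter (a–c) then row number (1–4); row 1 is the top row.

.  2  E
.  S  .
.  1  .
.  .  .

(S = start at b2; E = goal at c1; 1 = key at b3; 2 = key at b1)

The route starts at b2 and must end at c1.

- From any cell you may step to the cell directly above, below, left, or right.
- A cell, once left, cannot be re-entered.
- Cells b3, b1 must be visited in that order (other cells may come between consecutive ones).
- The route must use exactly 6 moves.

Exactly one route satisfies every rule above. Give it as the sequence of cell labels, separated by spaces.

b2 b3 a3 a2 a1 b1 c1

The waypoints must appear in the order b3, b1, with no cell reused.
Route from b2: down 1 to b3, left 1 to a3, up 2 to a1, right 2 to c1 — 6 moves in all.
Check: order respected (1 at step 1, 2 at step 5); 6 moves as required.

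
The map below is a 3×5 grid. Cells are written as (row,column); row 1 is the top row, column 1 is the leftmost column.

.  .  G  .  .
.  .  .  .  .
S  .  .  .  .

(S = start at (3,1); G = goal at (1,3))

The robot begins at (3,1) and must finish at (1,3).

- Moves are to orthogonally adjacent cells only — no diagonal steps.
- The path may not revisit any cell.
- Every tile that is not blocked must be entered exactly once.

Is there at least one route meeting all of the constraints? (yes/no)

One route that works: (3,1) → (2,1) → (1,1) → (1,2) → (2,2) → (3,2) → (3,3) → (2,3) → (2,4) → (3,4) → (3,5) → (2,5) → (1,5) → (1,4) → (1,3).

yes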